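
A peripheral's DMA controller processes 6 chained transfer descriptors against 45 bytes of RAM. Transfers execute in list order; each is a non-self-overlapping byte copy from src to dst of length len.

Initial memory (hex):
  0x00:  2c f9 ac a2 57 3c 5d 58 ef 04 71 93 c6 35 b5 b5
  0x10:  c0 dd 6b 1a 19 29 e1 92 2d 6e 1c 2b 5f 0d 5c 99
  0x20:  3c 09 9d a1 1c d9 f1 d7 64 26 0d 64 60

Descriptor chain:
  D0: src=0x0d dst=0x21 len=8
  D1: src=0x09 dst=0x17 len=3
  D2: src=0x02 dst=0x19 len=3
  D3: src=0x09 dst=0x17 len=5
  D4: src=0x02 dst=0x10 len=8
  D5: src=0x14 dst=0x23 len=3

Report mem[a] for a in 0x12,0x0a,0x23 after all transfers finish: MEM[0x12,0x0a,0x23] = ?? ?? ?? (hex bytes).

MEM[0x12,0x0a,0x23] = 57 71 5d

  after D0: wrote 8B at 0x21 = 35b5b5c0dd6b1a19
  after D1: wrote 3B at 0x17 = 047193
  after D2: wrote 3B at 0x19 = aca257
  after D3: wrote 5B at 0x17 = 047193c635
  after D4: wrote 8B at 0x10 = aca2573c5d58ef04
  after D5: wrote 3B at 0x23 = 5d58ef
query mem[0x12]=0x57, mem[0x0a]=0x71, mem[0x23]=0x5d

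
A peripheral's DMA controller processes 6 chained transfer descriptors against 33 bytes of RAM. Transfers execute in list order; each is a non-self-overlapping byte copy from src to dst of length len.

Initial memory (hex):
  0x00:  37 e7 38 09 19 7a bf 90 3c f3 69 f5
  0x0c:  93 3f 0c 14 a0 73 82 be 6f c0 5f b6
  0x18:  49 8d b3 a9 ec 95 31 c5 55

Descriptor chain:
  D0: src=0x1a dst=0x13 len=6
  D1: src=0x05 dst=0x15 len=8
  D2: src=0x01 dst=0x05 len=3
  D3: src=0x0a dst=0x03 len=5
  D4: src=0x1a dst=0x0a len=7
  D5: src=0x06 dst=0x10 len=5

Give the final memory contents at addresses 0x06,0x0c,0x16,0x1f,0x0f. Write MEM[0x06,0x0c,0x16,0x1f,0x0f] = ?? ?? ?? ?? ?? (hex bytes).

#0 dst[0x13+6] := {0xb3,0xa9,0xec,0x95,0x31,0xc5}
#1 dst[0x15+8] := {0x7a,0xbf,0x90,0x3c,0xf3,0x69,0xf5,0x93}
#2 dst[0x05+3] := {0xe7,0x38,0x09}
#3 dst[0x03+5] := {0x69,0xf5,0x93,0x3f,0x0c}
#4 dst[0x0a+7] := {0x69,0xf5,0x93,0x95,0x31,0xc5,0x55}
#5 dst[0x10+5] := {0x3f,0x0c,0x3c,0xf3,0x69}
query mem[0x06]=0x3f, mem[0x0c]=0x93, mem[0x16]=0xbf, mem[0x1f]=0xc5, mem[0x0f]=0xc5

MEM[0x06,0x0c,0x16,0x1f,0x0f] = 3f 93 bf c5 c5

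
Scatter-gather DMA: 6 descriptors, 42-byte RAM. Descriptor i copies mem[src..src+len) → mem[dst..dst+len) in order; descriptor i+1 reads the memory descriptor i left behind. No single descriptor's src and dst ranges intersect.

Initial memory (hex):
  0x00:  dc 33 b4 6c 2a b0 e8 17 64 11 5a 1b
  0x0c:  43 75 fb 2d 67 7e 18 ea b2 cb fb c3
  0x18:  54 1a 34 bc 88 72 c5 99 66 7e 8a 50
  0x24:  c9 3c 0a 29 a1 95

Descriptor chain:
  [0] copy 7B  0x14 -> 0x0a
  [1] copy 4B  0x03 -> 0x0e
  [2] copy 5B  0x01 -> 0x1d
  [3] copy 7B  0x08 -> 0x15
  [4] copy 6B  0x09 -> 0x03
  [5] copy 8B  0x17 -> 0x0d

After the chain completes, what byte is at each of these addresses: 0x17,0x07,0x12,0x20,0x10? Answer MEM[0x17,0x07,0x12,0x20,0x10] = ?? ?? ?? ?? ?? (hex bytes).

MEM[0x17,0x07,0x12,0x20,0x10] = b2 c3 88 2a c3

D0: mem[0x0a..0x10] <- [b2 cb fb c3 54 1a 34]
D1: mem[0x0e..0x11] <- [6c 2a b0 e8]
D2: mem[0x1d..0x21] <- [33 b4 6c 2a b0]
D3: mem[0x15..0x1b] <- [64 11 b2 cb fb c3 6c]
D4: mem[0x03..0x08] <- [11 b2 cb fb c3 6c]
D5: mem[0x0d..0x14] <- [b2 cb fb c3 6c 88 33 b4]
query mem[0x17]=0xb2, mem[0x07]=0xc3, mem[0x12]=0x88, mem[0x20]=0x2a, mem[0x10]=0xc3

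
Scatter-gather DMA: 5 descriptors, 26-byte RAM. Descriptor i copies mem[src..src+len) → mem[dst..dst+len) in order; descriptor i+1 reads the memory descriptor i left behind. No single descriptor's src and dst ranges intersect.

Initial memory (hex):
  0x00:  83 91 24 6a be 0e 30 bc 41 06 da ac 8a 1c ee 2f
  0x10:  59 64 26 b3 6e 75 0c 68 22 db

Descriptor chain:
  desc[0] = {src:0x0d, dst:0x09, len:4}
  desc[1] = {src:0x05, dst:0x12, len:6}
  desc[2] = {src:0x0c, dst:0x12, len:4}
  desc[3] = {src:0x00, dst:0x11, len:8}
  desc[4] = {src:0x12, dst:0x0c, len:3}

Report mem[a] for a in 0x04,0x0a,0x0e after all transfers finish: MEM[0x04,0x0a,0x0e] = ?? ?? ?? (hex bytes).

#0 dst[0x09+4] := {0x1c,0xee,0x2f,0x59}
#1 dst[0x12+6] := {0x0e,0x30,0xbc,0x41,0x1c,0xee}
#2 dst[0x12+4] := {0x59,0x1c,0xee,0x2f}
#3 dst[0x11+8] := {0x83,0x91,0x24,0x6a,0xbe,0x0e,0x30,0xbc}
#4 dst[0x0c+3] := {0x91,0x24,0x6a}
query mem[0x04]=0xbe, mem[0x0a]=0xee, mem[0x0e]=0x6a

MEM[0x04,0x0a,0x0e] = be ee 6a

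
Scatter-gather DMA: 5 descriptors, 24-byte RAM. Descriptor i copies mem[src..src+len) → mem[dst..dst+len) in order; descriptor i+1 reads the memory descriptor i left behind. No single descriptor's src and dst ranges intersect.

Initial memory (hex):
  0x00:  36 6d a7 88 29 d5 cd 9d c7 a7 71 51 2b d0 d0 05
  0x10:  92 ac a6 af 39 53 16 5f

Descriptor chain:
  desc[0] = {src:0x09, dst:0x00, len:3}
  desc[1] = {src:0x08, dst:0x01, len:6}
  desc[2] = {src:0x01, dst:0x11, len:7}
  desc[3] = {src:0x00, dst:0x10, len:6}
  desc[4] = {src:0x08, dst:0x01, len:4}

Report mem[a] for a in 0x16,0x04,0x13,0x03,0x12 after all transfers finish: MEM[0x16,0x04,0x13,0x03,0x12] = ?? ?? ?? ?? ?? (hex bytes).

MEM[0x16,0x04,0x13,0x03,0x12] = d0 51 71 71 a7

#0 dst[0x00+3] := {0xa7,0x71,0x51}
#1 dst[0x01+6] := {0xc7,0xa7,0x71,0x51,0x2b,0xd0}
#2 dst[0x11+7] := {0xc7,0xa7,0x71,0x51,0x2b,0xd0,0x9d}
#3 dst[0x10+6] := {0xa7,0xc7,0xa7,0x71,0x51,0x2b}
#4 dst[0x01+4] := {0xc7,0xa7,0x71,0x51}
query mem[0x16]=0xd0, mem[0x04]=0x51, mem[0x13]=0x71, mem[0x03]=0x71, mem[0x12]=0xa7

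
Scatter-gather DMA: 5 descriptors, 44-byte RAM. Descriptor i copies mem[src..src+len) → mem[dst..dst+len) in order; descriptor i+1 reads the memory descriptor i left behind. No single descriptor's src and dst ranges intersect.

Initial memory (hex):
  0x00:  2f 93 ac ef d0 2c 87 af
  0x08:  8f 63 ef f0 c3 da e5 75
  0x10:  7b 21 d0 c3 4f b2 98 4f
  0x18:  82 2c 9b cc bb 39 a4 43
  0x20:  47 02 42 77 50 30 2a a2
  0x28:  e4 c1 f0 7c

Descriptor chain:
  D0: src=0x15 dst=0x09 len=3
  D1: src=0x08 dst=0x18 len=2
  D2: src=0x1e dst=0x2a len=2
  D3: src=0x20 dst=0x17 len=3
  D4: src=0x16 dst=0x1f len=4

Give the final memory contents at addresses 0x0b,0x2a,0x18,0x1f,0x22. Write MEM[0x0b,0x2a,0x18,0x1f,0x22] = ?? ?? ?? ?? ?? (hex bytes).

D0: mem[0x09..0x0b] <- [b2 98 4f]
D1: mem[0x18..0x19] <- [8f b2]
D2: mem[0x2a..0x2b] <- [a4 43]
D3: mem[0x17..0x19] <- [47 02 42]
D4: mem[0x1f..0x22] <- [98 47 02 42]
query mem[0x0b]=0x4f, mem[0x2a]=0xa4, mem[0x18]=0x02, mem[0x1f]=0x98, mem[0x22]=0x42

MEM[0x0b,0x2a,0x18,0x1f,0x22] = 4f a4 02 98 42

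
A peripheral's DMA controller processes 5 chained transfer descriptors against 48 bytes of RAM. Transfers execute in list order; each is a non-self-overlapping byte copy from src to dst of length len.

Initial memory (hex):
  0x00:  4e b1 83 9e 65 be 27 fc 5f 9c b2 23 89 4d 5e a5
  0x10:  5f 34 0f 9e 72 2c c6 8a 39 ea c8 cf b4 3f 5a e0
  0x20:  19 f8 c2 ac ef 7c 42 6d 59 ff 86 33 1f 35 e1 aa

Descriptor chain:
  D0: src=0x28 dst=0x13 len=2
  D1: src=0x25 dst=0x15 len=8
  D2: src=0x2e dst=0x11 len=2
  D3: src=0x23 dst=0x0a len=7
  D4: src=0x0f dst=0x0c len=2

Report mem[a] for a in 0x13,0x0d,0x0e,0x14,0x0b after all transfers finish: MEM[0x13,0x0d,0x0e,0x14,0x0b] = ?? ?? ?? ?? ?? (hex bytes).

MEM[0x13,0x0d,0x0e,0x14,0x0b] = 59 ff 6d ff ef

  after D0: wrote 2B at 0x13 = 59ff
  after D1: wrote 8B at 0x15 = 7c426d59ff86331f
  after D2: wrote 2B at 0x11 = e1aa
  after D3: wrote 7B at 0x0a = acef7c426d59ff
  after D4: wrote 2B at 0x0c = 59ff
query mem[0x13]=0x59, mem[0x0d]=0xff, mem[0x0e]=0x6d, mem[0x14]=0xff, mem[0x0b]=0xef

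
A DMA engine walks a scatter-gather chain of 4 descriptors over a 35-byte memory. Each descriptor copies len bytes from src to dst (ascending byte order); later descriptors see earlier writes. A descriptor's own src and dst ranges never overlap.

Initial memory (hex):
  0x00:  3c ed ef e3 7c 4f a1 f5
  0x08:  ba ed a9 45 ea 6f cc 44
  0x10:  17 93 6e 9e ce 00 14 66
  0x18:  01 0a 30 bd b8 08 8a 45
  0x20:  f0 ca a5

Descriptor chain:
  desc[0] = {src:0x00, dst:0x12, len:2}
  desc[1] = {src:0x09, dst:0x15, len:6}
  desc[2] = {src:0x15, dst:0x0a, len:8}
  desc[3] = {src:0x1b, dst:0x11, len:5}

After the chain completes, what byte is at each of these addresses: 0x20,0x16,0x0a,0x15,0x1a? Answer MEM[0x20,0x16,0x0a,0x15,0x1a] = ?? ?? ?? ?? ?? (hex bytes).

MEM[0x20,0x16,0x0a,0x15,0x1a] = f0 a9 ed 45 cc

[0] 0x00->0x12 len=2 : 3c ed
[1] 0x09->0x15 len=6 : ed a9 45 ea 6f cc
[2] 0x15->0x0a len=8 : ed a9 45 ea 6f cc bd b8
[3] 0x1b->0x11 len=5 : bd b8 08 8a 45
query mem[0x20]=0xf0, mem[0x16]=0xa9, mem[0x0a]=0xed, mem[0x15]=0x45, mem[0x1a]=0xcc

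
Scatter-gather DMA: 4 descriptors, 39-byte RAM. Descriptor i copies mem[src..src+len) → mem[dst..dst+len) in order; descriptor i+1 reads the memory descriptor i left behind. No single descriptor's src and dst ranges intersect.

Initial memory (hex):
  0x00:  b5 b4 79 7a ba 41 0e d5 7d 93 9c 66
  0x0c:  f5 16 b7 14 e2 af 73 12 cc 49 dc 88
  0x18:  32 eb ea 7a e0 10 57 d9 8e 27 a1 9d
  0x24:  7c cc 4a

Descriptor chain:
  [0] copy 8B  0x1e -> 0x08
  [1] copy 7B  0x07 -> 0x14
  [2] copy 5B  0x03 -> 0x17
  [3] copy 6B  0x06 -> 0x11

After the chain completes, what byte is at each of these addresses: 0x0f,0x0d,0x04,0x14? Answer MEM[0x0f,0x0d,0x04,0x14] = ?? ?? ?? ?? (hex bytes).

#0 dst[0x08+8] := {0x57,0xd9,0x8e,0x27,0xa1,0x9d,0x7c,0xcc}
#1 dst[0x14+7] := {0xd5,0x57,0xd9,0x8e,0x27,0xa1,0x9d}
#2 dst[0x17+5] := {0x7a,0xba,0x41,0x0e,0xd5}
#3 dst[0x11+6] := {0x0e,0xd5,0x57,0xd9,0x8e,0x27}
query mem[0x0f]=0xcc, mem[0x0d]=0x9d, mem[0x04]=0xba, mem[0x14]=0xd9

MEM[0x0f,0x0d,0x04,0x14] = cc 9d ba d9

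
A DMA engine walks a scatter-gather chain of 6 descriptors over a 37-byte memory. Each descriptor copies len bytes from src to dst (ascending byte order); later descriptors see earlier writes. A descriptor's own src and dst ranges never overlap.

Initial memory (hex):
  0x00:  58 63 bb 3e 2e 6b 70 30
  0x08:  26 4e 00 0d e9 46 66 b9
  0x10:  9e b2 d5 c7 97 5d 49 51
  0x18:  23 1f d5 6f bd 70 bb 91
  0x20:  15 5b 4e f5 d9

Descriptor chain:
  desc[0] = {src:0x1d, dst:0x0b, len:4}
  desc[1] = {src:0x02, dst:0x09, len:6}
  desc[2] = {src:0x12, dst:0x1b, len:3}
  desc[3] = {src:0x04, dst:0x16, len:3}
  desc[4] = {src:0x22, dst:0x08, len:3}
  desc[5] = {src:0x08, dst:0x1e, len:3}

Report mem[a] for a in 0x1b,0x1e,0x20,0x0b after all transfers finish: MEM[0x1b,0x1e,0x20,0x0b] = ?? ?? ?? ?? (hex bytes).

D0: mem[0x0b..0x0e] <- [70 bb 91 15]
D1: mem[0x09..0x0e] <- [bb 3e 2e 6b 70 30]
D2: mem[0x1b..0x1d] <- [d5 c7 97]
D3: mem[0x16..0x18] <- [2e 6b 70]
D4: mem[0x08..0x0a] <- [4e f5 d9]
D5: mem[0x1e..0x20] <- [4e f5 d9]
query mem[0x1b]=0xd5, mem[0x1e]=0x4e, mem[0x20]=0xd9, mem[0x0b]=0x2e

MEM[0x1b,0x1e,0x20,0x0b] = d5 4e d9 2e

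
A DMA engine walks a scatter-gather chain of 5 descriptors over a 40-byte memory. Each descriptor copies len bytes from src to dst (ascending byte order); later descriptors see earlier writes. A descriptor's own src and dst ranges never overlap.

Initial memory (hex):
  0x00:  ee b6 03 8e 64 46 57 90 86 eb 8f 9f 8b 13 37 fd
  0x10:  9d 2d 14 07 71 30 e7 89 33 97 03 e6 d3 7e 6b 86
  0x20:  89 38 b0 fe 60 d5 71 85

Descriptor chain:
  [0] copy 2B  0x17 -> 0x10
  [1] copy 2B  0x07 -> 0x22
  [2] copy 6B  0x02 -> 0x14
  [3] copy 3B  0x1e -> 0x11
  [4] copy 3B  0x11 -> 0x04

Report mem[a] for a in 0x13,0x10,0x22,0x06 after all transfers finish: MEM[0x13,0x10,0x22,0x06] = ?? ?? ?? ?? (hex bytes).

  after D0: wrote 2B at 0x10 = 8933
  after D1: wrote 2B at 0x22 = 9086
  after D2: wrote 6B at 0x14 = 038e64465790
  after D3: wrote 3B at 0x11 = 6b8689
  after D4: wrote 3B at 0x04 = 6b8689
query mem[0x13]=0x89, mem[0x10]=0x89, mem[0x22]=0x90, mem[0x06]=0x89

MEM[0x13,0x10,0x22,0x06] = 89 89 90 89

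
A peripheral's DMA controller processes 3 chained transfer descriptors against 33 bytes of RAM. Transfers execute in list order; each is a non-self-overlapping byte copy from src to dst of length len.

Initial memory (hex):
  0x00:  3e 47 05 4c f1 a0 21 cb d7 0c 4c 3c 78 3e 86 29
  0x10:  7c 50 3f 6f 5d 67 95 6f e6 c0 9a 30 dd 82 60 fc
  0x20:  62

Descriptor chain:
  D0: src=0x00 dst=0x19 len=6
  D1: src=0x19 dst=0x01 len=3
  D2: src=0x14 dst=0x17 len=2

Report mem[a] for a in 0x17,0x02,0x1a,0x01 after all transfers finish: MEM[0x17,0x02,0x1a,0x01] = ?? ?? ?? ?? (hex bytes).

MEM[0x17,0x02,0x1a,0x01] = 5d 47 47 3e

  after D0: wrote 6B at 0x19 = 3e47054cf1a0
  after D1: wrote 3B at 0x01 = 3e4705
  after D2: wrote 2B at 0x17 = 5d67
query mem[0x17]=0x5d, mem[0x02]=0x47, mem[0x1a]=0x47, mem[0x01]=0x3e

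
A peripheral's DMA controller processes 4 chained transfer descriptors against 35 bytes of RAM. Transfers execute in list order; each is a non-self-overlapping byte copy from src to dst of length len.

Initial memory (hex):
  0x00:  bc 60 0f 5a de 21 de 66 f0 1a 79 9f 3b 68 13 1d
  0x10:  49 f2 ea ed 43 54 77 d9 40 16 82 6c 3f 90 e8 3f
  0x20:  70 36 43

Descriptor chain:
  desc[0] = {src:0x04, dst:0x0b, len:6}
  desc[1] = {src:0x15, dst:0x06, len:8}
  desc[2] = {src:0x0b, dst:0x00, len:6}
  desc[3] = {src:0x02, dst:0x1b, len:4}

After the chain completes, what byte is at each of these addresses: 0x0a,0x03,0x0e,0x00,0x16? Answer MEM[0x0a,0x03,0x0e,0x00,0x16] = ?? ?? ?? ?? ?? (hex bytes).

MEM[0x0a,0x03,0x0e,0x00,0x16] = 16 66 66 82 77

[0] 0x04->0x0b len=6 : de 21 de 66 f0 1a
[1] 0x15->0x06 len=8 : 54 77 d9 40 16 82 6c 3f
[2] 0x0b->0x00 len=6 : 82 6c 3f 66 f0 1a
[3] 0x02->0x1b len=4 : 3f 66 f0 1a
query mem[0x0a]=0x16, mem[0x03]=0x66, mem[0x0e]=0x66, mem[0x00]=0x82, mem[0x16]=0x77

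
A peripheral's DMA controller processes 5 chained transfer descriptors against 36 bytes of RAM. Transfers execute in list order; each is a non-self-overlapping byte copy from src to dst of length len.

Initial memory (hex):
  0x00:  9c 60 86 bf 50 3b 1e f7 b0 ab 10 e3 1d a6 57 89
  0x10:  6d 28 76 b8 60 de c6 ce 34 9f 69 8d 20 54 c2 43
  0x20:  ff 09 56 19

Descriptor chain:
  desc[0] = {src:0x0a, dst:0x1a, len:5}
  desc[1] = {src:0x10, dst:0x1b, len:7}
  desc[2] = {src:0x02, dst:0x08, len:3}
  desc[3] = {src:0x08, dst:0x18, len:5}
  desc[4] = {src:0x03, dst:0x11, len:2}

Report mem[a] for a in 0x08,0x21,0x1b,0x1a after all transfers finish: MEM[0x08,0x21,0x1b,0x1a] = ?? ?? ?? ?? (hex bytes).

D0: mem[0x1a..0x1e] <- [10 e3 1d a6 57]
D1: mem[0x1b..0x21] <- [6d 28 76 b8 60 de c6]
D2: mem[0x08..0x0a] <- [86 bf 50]
D3: mem[0x18..0x1c] <- [86 bf 50 e3 1d]
D4: mem[0x11..0x12] <- [bf 50]
query mem[0x08]=0x86, mem[0x21]=0xc6, mem[0x1b]=0xe3, mem[0x1a]=0x50

MEM[0x08,0x21,0x1b,0x1a] = 86 c6 e3 50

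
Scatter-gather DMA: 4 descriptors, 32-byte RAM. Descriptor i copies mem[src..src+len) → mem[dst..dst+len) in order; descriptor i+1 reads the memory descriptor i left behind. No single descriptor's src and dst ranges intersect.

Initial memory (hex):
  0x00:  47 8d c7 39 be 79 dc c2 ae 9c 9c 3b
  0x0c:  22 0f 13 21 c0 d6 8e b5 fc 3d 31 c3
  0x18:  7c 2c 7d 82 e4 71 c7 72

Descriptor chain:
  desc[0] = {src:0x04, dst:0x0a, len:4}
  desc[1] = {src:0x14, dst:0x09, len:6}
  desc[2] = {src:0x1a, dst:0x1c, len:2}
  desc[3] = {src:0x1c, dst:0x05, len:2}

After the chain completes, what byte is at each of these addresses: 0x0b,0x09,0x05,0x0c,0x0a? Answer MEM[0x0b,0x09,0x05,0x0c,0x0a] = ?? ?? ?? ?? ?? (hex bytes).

MEM[0x0b,0x09,0x05,0x0c,0x0a] = 31 fc 7d c3 3d

[0] 0x04->0x0a len=4 : be 79 dc c2
[1] 0x14->0x09 len=6 : fc 3d 31 c3 7c 2c
[2] 0x1a->0x1c len=2 : 7d 82
[3] 0x1c->0x05 len=2 : 7d 82
query mem[0x0b]=0x31, mem[0x09]=0xfc, mem[0x05]=0x7d, mem[0x0c]=0xc3, mem[0x0a]=0x3d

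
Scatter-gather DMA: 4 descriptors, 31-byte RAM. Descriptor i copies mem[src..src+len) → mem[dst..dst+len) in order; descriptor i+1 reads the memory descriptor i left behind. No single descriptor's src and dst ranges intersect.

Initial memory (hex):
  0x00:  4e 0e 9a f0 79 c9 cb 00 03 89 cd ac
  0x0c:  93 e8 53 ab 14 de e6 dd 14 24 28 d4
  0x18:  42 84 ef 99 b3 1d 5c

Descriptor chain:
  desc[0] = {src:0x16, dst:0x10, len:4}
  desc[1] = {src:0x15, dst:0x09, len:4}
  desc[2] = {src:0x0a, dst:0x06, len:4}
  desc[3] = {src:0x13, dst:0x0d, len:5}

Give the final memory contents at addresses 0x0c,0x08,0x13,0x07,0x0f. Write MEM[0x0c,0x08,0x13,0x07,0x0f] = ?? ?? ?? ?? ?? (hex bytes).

#0 dst[0x10+4] := {0x28,0xd4,0x42,0x84}
#1 dst[0x09+4] := {0x24,0x28,0xd4,0x42}
#2 dst[0x06+4] := {0x28,0xd4,0x42,0xe8}
#3 dst[0x0d+5] := {0x84,0x14,0x24,0x28,0xd4}
query mem[0x0c]=0x42, mem[0x08]=0x42, mem[0x13]=0x84, mem[0x07]=0xd4, mem[0x0f]=0x24

MEM[0x0c,0x08,0x13,0x07,0x0f] = 42 42 84 d4 24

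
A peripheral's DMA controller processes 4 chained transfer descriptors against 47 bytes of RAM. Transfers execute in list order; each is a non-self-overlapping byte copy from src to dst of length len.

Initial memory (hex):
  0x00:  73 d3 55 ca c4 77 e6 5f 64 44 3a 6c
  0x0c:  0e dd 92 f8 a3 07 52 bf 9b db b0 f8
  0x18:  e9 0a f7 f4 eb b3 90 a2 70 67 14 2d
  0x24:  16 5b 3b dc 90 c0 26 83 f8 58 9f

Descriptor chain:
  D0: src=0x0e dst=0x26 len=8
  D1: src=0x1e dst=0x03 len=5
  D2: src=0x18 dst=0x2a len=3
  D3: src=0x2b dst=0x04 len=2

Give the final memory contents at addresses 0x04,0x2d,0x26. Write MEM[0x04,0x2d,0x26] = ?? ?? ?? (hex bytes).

D0: mem[0x26..0x2d] <- [92 f8 a3 07 52 bf 9b db]
D1: mem[0x03..0x07] <- [90 a2 70 67 14]
D2: mem[0x2a..0x2c] <- [e9 0a f7]
D3: mem[0x04..0x05] <- [0a f7]
query mem[0x04]=0x0a, mem[0x2d]=0xdb, mem[0x26]=0x92

MEM[0x04,0x2d,0x26] = 0a db 92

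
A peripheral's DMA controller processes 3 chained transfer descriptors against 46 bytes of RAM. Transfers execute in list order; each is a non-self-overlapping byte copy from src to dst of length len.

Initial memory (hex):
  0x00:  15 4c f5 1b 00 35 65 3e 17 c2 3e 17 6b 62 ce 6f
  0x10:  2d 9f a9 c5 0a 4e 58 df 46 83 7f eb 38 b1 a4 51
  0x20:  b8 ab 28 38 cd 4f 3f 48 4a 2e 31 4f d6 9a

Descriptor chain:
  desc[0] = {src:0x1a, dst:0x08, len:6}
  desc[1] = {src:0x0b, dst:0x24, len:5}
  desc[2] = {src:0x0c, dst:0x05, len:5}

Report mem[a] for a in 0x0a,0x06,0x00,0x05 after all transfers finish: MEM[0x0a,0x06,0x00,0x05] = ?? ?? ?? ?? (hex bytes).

MEM[0x0a,0x06,0x00,0x05] = 38 51 15 a4

#0 dst[0x08+6] := {0x7f,0xeb,0x38,0xb1,0xa4,0x51}
#1 dst[0x24+5] := {0xb1,0xa4,0x51,0xce,0x6f}
#2 dst[0x05+5] := {0xa4,0x51,0xce,0x6f,0x2d}
query mem[0x0a]=0x38, mem[0x06]=0x51, mem[0x00]=0x15, mem[0x05]=0xa4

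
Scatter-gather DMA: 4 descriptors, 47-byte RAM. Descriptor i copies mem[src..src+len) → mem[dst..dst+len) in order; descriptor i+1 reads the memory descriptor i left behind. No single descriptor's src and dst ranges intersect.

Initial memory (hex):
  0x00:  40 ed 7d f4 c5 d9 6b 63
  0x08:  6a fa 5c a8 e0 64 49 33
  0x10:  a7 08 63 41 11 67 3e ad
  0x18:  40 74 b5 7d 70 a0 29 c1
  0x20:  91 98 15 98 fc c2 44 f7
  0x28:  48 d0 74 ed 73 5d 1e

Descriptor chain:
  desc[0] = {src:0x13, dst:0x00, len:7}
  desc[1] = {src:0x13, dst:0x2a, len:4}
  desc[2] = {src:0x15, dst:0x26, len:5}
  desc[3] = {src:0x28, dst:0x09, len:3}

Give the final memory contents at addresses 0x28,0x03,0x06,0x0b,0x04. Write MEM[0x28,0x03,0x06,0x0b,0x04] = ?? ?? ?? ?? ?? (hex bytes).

  after D0: wrote 7B at 0x00 = 4111673ead4074
  after D1: wrote 4B at 0x2a = 4111673e
  after D2: wrote 5B at 0x26 = 673ead4074
  after D3: wrote 3B at 0x09 = ad4074
query mem[0x28]=0xad, mem[0x03]=0x3e, mem[0x06]=0x74, mem[0x0b]=0x74, mem[0x04]=0xad

MEM[0x28,0x03,0x06,0x0b,0x04] = ad 3e 74 74 ad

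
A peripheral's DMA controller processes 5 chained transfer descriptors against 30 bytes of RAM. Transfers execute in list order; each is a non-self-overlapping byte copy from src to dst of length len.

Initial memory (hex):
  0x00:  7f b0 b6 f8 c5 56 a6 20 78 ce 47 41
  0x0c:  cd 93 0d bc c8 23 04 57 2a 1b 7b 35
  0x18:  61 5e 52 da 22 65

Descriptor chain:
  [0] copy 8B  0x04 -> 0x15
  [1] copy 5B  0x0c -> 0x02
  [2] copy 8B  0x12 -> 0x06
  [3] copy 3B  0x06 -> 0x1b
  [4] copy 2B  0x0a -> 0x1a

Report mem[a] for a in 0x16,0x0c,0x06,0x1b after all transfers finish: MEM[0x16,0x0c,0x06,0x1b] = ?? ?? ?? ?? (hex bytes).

MEM[0x16,0x0c,0x06,0x1b] = 56 20 04 a6

[0] 0x04->0x15 len=8 : c5 56 a6 20 78 ce 47 41
[1] 0x0c->0x02 len=5 : cd 93 0d bc c8
[2] 0x12->0x06 len=8 : 04 57 2a c5 56 a6 20 78
[3] 0x06->0x1b len=3 : 04 57 2a
[4] 0x0a->0x1a len=2 : 56 a6
query mem[0x16]=0x56, mem[0x0c]=0x20, mem[0x06]=0x04, mem[0x1b]=0xa6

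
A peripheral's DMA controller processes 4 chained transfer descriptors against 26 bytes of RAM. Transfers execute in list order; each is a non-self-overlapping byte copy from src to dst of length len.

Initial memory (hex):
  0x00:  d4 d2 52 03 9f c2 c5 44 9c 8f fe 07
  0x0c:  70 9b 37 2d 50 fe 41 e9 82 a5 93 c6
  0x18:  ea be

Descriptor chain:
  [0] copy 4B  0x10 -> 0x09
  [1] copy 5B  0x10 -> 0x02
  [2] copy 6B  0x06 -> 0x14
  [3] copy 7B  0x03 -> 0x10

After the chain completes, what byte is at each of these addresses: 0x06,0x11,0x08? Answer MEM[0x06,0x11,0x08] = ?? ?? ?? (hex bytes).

[0] 0x10->0x09 len=4 : 50 fe 41 e9
[1] 0x10->0x02 len=5 : 50 fe 41 e9 82
[2] 0x06->0x14 len=6 : 82 44 9c 50 fe 41
[3] 0x03->0x10 len=7 : fe 41 e9 82 44 9c 50
query mem[0x06]=0x82, mem[0x11]=0x41, mem[0x08]=0x9c

MEM[0x06,0x11,0x08] = 82 41 9c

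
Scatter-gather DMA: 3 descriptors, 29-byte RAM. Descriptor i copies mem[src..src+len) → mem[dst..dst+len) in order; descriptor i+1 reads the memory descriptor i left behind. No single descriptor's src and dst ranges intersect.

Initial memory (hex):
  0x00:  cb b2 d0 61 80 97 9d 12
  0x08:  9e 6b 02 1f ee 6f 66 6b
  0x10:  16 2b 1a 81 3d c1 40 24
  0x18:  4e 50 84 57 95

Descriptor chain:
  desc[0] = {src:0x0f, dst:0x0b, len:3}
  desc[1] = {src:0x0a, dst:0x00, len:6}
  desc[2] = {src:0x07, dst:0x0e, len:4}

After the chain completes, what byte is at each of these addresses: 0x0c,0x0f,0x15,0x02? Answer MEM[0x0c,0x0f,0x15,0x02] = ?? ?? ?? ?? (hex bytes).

MEM[0x0c,0x0f,0x15,0x02] = 16 9e c1 16

#0 dst[0x0b+3] := {0x6b,0x16,0x2b}
#1 dst[0x00+6] := {0x02,0x6b,0x16,0x2b,0x66,0x6b}
#2 dst[0x0e+4] := {0x12,0x9e,0x6b,0x02}
query mem[0x0c]=0x16, mem[0x0f]=0x9e, mem[0x15]=0xc1, mem[0x02]=0x16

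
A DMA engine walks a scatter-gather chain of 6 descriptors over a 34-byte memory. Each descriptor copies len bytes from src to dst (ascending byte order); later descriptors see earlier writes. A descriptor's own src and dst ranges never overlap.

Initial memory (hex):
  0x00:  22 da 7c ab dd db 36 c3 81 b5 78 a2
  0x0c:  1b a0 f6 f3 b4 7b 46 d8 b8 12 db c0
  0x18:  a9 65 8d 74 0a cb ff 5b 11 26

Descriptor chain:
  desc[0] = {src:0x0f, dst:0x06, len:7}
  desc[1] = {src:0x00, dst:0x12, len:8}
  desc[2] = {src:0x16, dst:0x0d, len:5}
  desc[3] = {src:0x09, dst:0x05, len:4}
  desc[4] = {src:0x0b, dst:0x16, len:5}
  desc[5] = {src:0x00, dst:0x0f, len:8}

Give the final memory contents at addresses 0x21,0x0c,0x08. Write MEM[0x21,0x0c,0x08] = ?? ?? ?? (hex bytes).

MEM[0x21,0x0c,0x08] = 26 12 12

  after D0: wrote 7B at 0x06 = f3b47b46d8b812
  after D1: wrote 8B at 0x12 = 22da7cabdddbf3b4
  after D2: wrote 5B at 0x0d = dddbf3b48d
  after D3: wrote 4B at 0x05 = 46d8b812
  after D4: wrote 5B at 0x16 = b812dddbf3
  after D5: wrote 8B at 0x0f = 22da7cabdd46d8b8
query mem[0x21]=0x26, mem[0x0c]=0x12, mem[0x08]=0x12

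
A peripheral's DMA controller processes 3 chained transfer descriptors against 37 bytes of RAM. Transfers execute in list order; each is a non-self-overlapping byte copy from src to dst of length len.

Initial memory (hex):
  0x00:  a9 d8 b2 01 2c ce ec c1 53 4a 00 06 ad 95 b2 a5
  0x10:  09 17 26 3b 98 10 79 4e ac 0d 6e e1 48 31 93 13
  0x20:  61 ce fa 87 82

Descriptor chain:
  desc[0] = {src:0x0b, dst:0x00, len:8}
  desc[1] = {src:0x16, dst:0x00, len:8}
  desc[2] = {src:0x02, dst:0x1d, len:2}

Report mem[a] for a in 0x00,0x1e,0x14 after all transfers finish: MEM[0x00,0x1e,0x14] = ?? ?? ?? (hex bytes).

#0 dst[0x00+8] := {0x06,0xad,0x95,0xb2,0xa5,0x09,0x17,0x26}
#1 dst[0x00+8] := {0x79,0x4e,0xac,0x0d,0x6e,0xe1,0x48,0x31}
#2 dst[0x1d+2] := {0xac,0x0d}
query mem[0x00]=0x79, mem[0x1e]=0x0d, mem[0x14]=0x98

MEM[0x00,0x1e,0x14] = 79 0d 98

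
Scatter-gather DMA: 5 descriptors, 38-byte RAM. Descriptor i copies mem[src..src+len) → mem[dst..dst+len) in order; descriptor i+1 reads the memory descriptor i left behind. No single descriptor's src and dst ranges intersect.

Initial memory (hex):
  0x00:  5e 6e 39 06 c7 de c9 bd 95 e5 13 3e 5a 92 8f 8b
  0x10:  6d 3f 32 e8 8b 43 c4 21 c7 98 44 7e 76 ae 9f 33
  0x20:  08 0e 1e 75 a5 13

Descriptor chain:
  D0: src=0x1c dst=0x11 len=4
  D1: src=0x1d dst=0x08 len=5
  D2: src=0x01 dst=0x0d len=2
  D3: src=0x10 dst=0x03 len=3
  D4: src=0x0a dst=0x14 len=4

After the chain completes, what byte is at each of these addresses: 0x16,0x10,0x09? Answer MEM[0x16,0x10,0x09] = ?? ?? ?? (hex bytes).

MEM[0x16,0x10,0x09] = 0e 6d 9f

  after D0: wrote 4B at 0x11 = 76ae9f33
  after D1: wrote 5B at 0x08 = ae9f33080e
  after D2: wrote 2B at 0x0d = 6e39
  after D3: wrote 3B at 0x03 = 6d76ae
  after D4: wrote 4B at 0x14 = 33080e6e
query mem[0x16]=0x0e, mem[0x10]=0x6d, mem[0x09]=0x9f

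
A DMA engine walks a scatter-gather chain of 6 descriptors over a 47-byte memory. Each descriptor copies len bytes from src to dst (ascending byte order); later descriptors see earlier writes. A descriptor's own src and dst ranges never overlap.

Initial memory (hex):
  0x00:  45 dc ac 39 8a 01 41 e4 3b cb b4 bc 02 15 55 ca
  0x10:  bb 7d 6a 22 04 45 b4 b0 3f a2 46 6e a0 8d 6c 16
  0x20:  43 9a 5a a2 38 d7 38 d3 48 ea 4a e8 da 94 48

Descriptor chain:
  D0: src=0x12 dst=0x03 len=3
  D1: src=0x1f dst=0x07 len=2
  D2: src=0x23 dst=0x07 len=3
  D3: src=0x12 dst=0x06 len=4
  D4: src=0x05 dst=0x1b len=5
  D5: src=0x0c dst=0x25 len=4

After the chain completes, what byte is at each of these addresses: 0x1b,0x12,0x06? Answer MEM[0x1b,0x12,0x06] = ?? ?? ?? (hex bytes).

[0] 0x12->0x03 len=3 : 6a 22 04
[1] 0x1f->0x07 len=2 : 16 43
[2] 0x23->0x07 len=3 : a2 38 d7
[3] 0x12->0x06 len=4 : 6a 22 04 45
[4] 0x05->0x1b len=5 : 04 6a 22 04 45
[5] 0x0c->0x25 len=4 : 02 15 55 ca
query mem[0x1b]=0x04, mem[0x12]=0x6a, mem[0x06]=0x6a

MEM[0x1b,0x12,0x06] = 04 6a 6a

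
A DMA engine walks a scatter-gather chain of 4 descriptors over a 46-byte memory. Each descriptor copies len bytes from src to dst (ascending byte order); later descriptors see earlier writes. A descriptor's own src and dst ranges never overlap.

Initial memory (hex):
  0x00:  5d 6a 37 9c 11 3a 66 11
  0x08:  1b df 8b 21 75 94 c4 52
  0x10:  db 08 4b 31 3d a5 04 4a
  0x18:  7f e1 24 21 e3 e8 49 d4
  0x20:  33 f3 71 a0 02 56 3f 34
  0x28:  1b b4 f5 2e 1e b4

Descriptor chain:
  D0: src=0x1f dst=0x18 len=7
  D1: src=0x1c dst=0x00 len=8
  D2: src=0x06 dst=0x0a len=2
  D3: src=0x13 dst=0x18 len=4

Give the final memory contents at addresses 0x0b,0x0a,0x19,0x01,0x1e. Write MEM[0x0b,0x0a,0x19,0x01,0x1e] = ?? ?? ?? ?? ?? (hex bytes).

MEM[0x0b,0x0a,0x19,0x01,0x1e] = a0 71 3d 02 56

D0: mem[0x18..0x1e] <- [d4 33 f3 71 a0 02 56]
D1: mem[0x00..0x07] <- [a0 02 56 d4 33 f3 71 a0]
D2: mem[0x0a..0x0b] <- [71 a0]
D3: mem[0x18..0x1b] <- [31 3d a5 04]
query mem[0x0b]=0xa0, mem[0x0a]=0x71, mem[0x19]=0x3d, mem[0x01]=0x02, mem[0x1e]=0x56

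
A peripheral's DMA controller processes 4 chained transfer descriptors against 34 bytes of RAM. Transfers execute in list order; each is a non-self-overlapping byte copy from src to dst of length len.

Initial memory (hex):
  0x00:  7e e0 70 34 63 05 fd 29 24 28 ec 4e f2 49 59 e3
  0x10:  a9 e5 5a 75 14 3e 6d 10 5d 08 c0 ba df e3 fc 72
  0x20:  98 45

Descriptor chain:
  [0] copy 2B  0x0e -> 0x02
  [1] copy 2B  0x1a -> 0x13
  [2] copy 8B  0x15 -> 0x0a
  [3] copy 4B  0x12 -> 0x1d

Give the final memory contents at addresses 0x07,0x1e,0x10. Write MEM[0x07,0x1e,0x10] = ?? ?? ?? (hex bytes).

MEM[0x07,0x1e,0x10] = 29 c0 ba

#0 dst[0x02+2] := {0x59,0xe3}
#1 dst[0x13+2] := {0xc0,0xba}
#2 dst[0x0a+8] := {0x3e,0x6d,0x10,0x5d,0x08,0xc0,0xba,0xdf}
#3 dst[0x1d+4] := {0x5a,0xc0,0xba,0x3e}
query mem[0x07]=0x29, mem[0x1e]=0xc0, mem[0x10]=0xba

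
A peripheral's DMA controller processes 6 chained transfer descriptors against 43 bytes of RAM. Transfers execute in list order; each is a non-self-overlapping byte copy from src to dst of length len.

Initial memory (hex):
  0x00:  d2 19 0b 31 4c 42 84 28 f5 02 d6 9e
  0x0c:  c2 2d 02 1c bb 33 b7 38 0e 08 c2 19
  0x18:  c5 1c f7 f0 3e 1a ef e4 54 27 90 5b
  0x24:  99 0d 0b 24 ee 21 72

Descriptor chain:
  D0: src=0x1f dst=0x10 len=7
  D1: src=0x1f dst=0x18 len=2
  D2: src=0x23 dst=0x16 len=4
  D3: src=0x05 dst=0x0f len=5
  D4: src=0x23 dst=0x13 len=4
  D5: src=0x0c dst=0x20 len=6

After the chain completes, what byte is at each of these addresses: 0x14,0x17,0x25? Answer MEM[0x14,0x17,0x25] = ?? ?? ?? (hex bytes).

MEM[0x14,0x17,0x25] = 99 99 28

  after D0: wrote 7B at 0x10 = e45427905b990d
  after D1: wrote 2B at 0x18 = e454
  after D2: wrote 4B at 0x16 = 5b990d0b
  after D3: wrote 5B at 0x0f = 428428f502
  after D4: wrote 4B at 0x13 = 5b990d0b
  after D5: wrote 6B at 0x20 = c22d02428428
query mem[0x14]=0x99, mem[0x17]=0x99, mem[0x25]=0x28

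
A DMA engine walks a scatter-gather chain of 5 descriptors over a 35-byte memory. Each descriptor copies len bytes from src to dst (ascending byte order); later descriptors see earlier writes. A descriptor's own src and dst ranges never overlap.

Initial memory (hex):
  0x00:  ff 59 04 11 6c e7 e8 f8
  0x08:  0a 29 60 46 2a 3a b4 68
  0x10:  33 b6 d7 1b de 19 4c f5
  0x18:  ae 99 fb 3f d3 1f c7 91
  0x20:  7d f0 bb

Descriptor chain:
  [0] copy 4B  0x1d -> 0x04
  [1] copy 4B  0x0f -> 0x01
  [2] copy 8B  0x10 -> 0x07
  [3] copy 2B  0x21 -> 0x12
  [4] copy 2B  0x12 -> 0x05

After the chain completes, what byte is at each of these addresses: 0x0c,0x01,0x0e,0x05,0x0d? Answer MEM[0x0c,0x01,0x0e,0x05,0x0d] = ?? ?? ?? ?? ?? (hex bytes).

MEM[0x0c,0x01,0x0e,0x05,0x0d] = 19 68 f5 f0 4c

[0] 0x1d->0x04 len=4 : 1f c7 91 7d
[1] 0x0f->0x01 len=4 : 68 33 b6 d7
[2] 0x10->0x07 len=8 : 33 b6 d7 1b de 19 4c f5
[3] 0x21->0x12 len=2 : f0 bb
[4] 0x12->0x05 len=2 : f0 bb
query mem[0x0c]=0x19, mem[0x01]=0x68, mem[0x0e]=0xf5, mem[0x05]=0xf0, mem[0x0d]=0x4c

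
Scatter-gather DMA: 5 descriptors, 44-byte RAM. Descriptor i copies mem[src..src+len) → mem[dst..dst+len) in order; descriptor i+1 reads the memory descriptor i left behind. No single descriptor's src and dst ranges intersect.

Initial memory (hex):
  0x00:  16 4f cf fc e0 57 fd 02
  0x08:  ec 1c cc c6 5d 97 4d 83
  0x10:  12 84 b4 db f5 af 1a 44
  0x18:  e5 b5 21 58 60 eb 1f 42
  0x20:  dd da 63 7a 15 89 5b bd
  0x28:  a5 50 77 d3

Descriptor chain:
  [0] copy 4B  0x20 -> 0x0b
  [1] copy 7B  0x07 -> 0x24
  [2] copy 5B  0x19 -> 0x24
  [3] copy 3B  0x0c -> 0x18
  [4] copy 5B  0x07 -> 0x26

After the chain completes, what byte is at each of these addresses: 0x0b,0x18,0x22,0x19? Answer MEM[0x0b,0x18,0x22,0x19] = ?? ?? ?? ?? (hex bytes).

MEM[0x0b,0x18,0x22,0x19] = dd da 63 63

  after D0: wrote 4B at 0x0b = ddda637a
  after D1: wrote 7B at 0x24 = 02ec1cccddda63
  after D2: wrote 5B at 0x24 = b5215860eb
  after D3: wrote 3B at 0x18 = da637a
  after D4: wrote 5B at 0x26 = 02ec1cccdd
query mem[0x0b]=0xdd, mem[0x18]=0xda, mem[0x22]=0x63, mem[0x19]=0x63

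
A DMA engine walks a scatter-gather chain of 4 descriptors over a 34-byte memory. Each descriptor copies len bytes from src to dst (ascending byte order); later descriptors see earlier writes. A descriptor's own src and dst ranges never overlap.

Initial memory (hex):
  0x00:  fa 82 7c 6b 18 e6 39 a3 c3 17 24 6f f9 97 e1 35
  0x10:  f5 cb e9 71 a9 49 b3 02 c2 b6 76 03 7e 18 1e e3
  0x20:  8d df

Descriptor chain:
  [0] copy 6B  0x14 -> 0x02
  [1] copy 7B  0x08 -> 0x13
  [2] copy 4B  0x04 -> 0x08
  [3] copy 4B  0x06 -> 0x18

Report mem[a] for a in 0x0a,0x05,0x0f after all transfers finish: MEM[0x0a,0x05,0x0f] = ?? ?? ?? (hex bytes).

MEM[0x0a,0x05,0x0f] = c2 02 35

#0 dst[0x02+6] := {0xa9,0x49,0xb3,0x02,0xc2,0xb6}
#1 dst[0x13+7] := {0xc3,0x17,0x24,0x6f,0xf9,0x97,0xe1}
#2 dst[0x08+4] := {0xb3,0x02,0xc2,0xb6}
#3 dst[0x18+4] := {0xc2,0xb6,0xb3,0x02}
query mem[0x0a]=0xc2, mem[0x05]=0x02, mem[0x0f]=0x35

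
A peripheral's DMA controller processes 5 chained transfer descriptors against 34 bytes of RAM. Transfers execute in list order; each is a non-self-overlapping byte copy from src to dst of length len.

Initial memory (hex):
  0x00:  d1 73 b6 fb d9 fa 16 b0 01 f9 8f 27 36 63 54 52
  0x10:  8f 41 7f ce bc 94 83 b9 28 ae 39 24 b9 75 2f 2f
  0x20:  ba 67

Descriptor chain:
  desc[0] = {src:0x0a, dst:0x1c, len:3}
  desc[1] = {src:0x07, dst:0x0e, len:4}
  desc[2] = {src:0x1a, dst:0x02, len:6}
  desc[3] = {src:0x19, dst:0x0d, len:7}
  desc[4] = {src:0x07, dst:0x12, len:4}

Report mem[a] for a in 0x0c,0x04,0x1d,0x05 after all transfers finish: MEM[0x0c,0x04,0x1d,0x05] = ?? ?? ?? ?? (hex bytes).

  after D0: wrote 3B at 0x1c = 8f2736
  after D1: wrote 4B at 0x0e = b001f98f
  after D2: wrote 6B at 0x02 = 39248f27362f
  after D3: wrote 7B at 0x0d = ae39248f27362f
  after D4: wrote 4B at 0x12 = 2f01f98f
query mem[0x0c]=0x36, mem[0x04]=0x8f, mem[0x1d]=0x27, mem[0x05]=0x27

MEM[0x0c,0x04,0x1d,0x05] = 36 8f 27 27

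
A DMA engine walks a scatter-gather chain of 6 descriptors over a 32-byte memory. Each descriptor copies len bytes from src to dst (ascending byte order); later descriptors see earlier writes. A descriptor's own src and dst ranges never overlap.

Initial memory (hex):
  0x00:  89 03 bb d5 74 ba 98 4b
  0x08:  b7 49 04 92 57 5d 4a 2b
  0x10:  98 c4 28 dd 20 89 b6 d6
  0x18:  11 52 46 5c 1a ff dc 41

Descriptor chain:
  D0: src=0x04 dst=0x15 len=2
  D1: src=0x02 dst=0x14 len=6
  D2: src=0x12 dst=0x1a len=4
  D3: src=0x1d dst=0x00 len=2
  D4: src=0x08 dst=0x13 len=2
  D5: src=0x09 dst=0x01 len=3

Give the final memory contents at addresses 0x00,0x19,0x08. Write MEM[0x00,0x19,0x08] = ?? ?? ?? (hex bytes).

#0 dst[0x15+2] := {0x74,0xba}
#1 dst[0x14+6] := {0xbb,0xd5,0x74,0xba,0x98,0x4b}
#2 dst[0x1a+4] := {0x28,0xdd,0xbb,0xd5}
#3 dst[0x00+2] := {0xd5,0xdc}
#4 dst[0x13+2] := {0xb7,0x49}
#5 dst[0x01+3] := {0x49,0x04,0x92}
query mem[0x00]=0xd5, mem[0x19]=0x4b, mem[0x08]=0xb7

MEM[0x00,0x19,0x08] = d5 4b b7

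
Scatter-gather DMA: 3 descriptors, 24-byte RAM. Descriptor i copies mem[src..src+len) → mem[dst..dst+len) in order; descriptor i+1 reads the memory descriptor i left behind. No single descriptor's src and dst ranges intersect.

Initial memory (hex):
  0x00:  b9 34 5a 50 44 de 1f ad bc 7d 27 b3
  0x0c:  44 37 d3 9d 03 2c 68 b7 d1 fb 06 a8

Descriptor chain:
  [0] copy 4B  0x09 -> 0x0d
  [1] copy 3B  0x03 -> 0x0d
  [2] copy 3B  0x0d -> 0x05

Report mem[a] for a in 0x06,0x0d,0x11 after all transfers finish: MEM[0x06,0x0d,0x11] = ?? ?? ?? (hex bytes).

#0 dst[0x0d+4] := {0x7d,0x27,0xb3,0x44}
#1 dst[0x0d+3] := {0x50,0x44,0xde}
#2 dst[0x05+3] := {0x50,0x44,0xde}
query mem[0x06]=0x44, mem[0x0d]=0x50, mem[0x11]=0x2c

MEM[0x06,0x0d,0x11] = 44 50 2c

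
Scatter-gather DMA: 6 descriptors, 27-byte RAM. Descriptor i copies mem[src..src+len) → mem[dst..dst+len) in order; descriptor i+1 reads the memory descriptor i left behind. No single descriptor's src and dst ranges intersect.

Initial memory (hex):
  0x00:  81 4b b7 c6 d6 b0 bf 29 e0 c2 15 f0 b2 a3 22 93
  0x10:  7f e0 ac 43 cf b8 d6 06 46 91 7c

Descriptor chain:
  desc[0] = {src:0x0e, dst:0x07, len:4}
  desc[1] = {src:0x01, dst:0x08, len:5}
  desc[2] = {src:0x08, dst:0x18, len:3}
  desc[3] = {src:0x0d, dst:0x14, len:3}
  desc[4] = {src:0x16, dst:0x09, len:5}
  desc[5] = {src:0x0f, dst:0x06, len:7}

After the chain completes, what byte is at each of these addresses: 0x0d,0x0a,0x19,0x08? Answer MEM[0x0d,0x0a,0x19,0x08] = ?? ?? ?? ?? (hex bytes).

#0 dst[0x07+4] := {0x22,0x93,0x7f,0xe0}
#1 dst[0x08+5] := {0x4b,0xb7,0xc6,0xd6,0xb0}
#2 dst[0x18+3] := {0x4b,0xb7,0xc6}
#3 dst[0x14+3] := {0xa3,0x22,0x93}
#4 dst[0x09+5] := {0x93,0x06,0x4b,0xb7,0xc6}
#5 dst[0x06+7] := {0x93,0x7f,0xe0,0xac,0x43,0xa3,0x22}
query mem[0x0d]=0xc6, mem[0x0a]=0x43, mem[0x19]=0xb7, mem[0x08]=0xe0

MEM[0x0d,0x0a,0x19,0x08] = c6 43 b7 e0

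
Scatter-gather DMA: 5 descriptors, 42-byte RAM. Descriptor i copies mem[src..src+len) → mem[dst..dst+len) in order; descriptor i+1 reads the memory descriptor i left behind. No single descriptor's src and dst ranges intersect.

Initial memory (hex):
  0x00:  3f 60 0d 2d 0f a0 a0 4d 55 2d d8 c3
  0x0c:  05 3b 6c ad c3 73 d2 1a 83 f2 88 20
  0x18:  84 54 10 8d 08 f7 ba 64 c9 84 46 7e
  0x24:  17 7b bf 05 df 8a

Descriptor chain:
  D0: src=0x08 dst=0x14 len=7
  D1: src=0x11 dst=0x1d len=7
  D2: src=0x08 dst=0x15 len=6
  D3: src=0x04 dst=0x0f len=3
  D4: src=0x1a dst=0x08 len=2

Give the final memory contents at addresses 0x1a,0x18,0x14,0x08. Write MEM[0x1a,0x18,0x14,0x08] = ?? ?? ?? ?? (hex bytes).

MEM[0x1a,0x18,0x14,0x08] = 3b c3 55 3b

D0: mem[0x14..0x1a] <- [55 2d d8 c3 05 3b 6c]
D1: mem[0x1d..0x23] <- [73 d2 1a 55 2d d8 c3]
D2: mem[0x15..0x1a] <- [55 2d d8 c3 05 3b]
D3: mem[0x0f..0x11] <- [0f a0 a0]
D4: mem[0x08..0x09] <- [3b 8d]
query mem[0x1a]=0x3b, mem[0x18]=0xc3, mem[0x14]=0x55, mem[0x08]=0x3b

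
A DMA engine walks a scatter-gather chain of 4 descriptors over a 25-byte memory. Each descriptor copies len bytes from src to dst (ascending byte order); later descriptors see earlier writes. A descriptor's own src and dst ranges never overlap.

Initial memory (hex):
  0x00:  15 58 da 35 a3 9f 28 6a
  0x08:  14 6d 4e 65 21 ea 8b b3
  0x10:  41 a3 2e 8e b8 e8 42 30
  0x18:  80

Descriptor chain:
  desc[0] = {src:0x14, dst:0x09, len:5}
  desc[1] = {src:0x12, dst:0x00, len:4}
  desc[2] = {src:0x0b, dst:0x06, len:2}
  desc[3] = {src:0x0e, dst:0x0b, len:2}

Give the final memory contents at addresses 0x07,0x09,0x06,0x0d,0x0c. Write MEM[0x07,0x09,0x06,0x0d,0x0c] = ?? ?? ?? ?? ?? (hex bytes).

#0 dst[0x09+5] := {0xb8,0xe8,0x42,0x30,0x80}
#1 dst[0x00+4] := {0x2e,0x8e,0xb8,0xe8}
#2 dst[0x06+2] := {0x42,0x30}
#3 dst[0x0b+2] := {0x8b,0xb3}
query mem[0x07]=0x30, mem[0x09]=0xb8, mem[0x06]=0x42, mem[0x0d]=0x80, mem[0x0c]=0xb3

MEM[0x07,0x09,0x06,0x0d,0x0c] = 30 b8 42 80 b3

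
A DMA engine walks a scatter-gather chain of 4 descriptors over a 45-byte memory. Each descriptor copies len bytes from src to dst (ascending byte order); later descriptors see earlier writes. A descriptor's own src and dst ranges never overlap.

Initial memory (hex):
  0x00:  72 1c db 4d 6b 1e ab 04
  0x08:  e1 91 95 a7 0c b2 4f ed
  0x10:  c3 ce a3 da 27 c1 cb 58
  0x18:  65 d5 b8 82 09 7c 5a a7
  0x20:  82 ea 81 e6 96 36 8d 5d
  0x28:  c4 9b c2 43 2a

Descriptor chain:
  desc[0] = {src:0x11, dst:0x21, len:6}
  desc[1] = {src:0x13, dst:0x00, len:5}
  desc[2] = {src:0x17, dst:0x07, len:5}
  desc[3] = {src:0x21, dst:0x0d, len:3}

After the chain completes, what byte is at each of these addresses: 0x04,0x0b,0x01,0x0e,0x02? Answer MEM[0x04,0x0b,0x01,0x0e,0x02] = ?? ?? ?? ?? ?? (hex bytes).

MEM[0x04,0x0b,0x01,0x0e,0x02] = 58 82 27 a3 c1

[0] 0x11->0x21 len=6 : ce a3 da 27 c1 cb
[1] 0x13->0x00 len=5 : da 27 c1 cb 58
[2] 0x17->0x07 len=5 : 58 65 d5 b8 82
[3] 0x21->0x0d len=3 : ce a3 da
query mem[0x04]=0x58, mem[0x0b]=0x82, mem[0x01]=0x27, mem[0x0e]=0xa3, mem[0x02]=0xc1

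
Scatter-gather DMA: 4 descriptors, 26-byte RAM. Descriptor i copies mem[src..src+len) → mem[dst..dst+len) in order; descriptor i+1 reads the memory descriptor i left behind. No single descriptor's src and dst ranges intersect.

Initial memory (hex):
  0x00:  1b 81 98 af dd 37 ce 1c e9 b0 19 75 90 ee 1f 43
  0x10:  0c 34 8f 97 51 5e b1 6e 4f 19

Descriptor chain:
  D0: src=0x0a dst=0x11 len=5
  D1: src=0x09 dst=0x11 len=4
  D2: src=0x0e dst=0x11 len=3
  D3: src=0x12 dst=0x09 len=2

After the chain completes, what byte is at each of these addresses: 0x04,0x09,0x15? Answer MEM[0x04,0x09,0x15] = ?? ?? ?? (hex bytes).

D0: mem[0x11..0x15] <- [19 75 90 ee 1f]
D1: mem[0x11..0x14] <- [b0 19 75 90]
D2: mem[0x11..0x13] <- [1f 43 0c]
D3: mem[0x09..0x0a] <- [43 0c]
query mem[0x04]=0xdd, mem[0x09]=0x43, mem[0x15]=0x1f

MEM[0x04,0x09,0x15] = dd 43 1f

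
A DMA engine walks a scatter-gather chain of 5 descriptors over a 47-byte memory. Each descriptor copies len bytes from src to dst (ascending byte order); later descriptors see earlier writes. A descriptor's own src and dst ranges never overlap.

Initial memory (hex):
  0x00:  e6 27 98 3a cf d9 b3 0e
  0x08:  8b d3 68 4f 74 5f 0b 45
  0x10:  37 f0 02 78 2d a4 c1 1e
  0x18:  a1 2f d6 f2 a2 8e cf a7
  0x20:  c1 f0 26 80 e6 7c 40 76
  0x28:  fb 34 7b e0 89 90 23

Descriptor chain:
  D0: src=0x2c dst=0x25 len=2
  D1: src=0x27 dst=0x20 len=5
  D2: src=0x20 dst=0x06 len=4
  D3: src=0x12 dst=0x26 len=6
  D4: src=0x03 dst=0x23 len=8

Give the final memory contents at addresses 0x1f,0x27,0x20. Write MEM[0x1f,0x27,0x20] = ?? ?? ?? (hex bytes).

MEM[0x1f,0x27,0x20] = a7 fb 76

#0 dst[0x25+2] := {0x89,0x90}
#1 dst[0x20+5] := {0x76,0xfb,0x34,0x7b,0xe0}
#2 dst[0x06+4] := {0x76,0xfb,0x34,0x7b}
#3 dst[0x26+6] := {0x02,0x78,0x2d,0xa4,0xc1,0x1e}
#4 dst[0x23+8] := {0x3a,0xcf,0xd9,0x76,0xfb,0x34,0x7b,0x68}
query mem[0x1f]=0xa7, mem[0x27]=0xfb, mem[0x20]=0x76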